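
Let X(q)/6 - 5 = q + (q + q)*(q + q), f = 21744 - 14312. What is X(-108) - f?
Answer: 271886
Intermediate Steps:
f = 7432
X(q) = 30 + 6*q + 24*q² (X(q) = 30 + 6*(q + (q + q)*(q + q)) = 30 + 6*(q + (2*q)*(2*q)) = 30 + 6*(q + 4*q²) = 30 + (6*q + 24*q²) = 30 + 6*q + 24*q²)
X(-108) - f = (30 + 6*(-108) + 24*(-108)²) - 1*7432 = (30 - 648 + 24*11664) - 7432 = (30 - 648 + 279936) - 7432 = 279318 - 7432 = 271886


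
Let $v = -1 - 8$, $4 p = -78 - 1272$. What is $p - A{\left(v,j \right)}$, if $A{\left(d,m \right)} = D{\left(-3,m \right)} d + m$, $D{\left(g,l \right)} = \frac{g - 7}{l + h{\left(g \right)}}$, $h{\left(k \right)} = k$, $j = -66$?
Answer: $- \frac{12429}{46} \approx -270.2$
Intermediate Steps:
$D{\left(g,l \right)} = \frac{-7 + g}{g + l}$ ($D{\left(g,l \right)} = \frac{g - 7}{l + g} = \frac{-7 + g}{g + l}$)
$p = - \frac{675}{2}$ ($p = \frac{-78 - 1272}{4} = \frac{1}{4} \left(-1350\right) = - \frac{675}{2} \approx -337.5$)
$v = -9$ ($v = -1 - 8 = -9$)
$A{\left(d,m \right)} = m - \frac{10 d}{-3 + m}$ ($A{\left(d,m \right)} = \frac{-7 - 3}{-3 + m} d + m = \frac{1}{-3 + m} \left(-10\right) d + m = - \frac{10}{-3 + m} d + m = - \frac{10 d}{-3 + m} + m = m - \frac{10 d}{-3 + m}$)
$p - A{\left(v,j \right)} = - \frac{675}{2} - \frac{\left(-10\right) \left(-9\right) - 66 \left(-3 - 66\right)}{-3 - 66} = - \frac{675}{2} - \frac{90 - -4554}{-69} = - \frac{675}{2} - - \frac{90 + 4554}{69} = - \frac{675}{2} - \left(- \frac{1}{69}\right) 4644 = - \frac{675}{2} - - \frac{1548}{23} = - \frac{675}{2} + \frac{1548}{23} = - \frac{12429}{46}$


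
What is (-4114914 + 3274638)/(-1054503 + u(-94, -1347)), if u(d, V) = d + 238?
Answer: 93364/117151 ≈ 0.79695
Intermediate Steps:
u(d, V) = 238 + d
(-4114914 + 3274638)/(-1054503 + u(-94, -1347)) = (-4114914 + 3274638)/(-1054503 + (238 - 94)) = -840276/(-1054503 + 144) = -840276/(-1054359) = -840276*(-1/1054359) = 93364/117151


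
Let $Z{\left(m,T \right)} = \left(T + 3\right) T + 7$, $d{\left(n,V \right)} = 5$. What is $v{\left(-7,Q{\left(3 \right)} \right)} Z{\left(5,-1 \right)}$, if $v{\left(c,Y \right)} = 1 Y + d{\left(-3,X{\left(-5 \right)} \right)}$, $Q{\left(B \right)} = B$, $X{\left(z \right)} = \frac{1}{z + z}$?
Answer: $40$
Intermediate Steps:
$X{\left(z \right)} = \frac{1}{2 z}$
$Z{\left(m,T \right)} = 7 + T \left(3 + T\right)$ ($Z{\left(m,T \right)} = \left(3 + T\right) T + 7 = T \left(3 + T\right) + 7 = 7 + T \left(3 + T\right)$)
$v{\left(c,Y \right)} = 5 + Y$ ($v{\left(c,Y \right)} = 1 Y + 5 = Y + 5 = 5 + Y$)
$v{\left(-7,Q{\left(3 \right)} \right)} Z{\left(5,-1 \right)} = \left(5 + 3\right) \left(7 + \left(-1\right)^{2} + 3 \left(-1\right)\right) = 8 \left(7 + 1 - 3\right) = 8 \cdot 5 = 40$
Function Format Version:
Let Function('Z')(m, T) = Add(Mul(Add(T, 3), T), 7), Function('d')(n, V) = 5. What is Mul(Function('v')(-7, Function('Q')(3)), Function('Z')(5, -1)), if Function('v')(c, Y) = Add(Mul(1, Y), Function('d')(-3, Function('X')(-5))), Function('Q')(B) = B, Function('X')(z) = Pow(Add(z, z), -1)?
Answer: 40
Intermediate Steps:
Function('X')(z) = Mul(Rational(1, 2), Pow(z, -1)) (Function('X')(z) = Pow(Mul(2, z), -1) = Mul(Rational(1, 2), Pow(z, -1)))
Function('Z')(m, T) = Add(7, Mul(T, Add(3, T))) (Function('Z')(m, T) = Add(Mul(Add(3, T), T), 7) = Add(Mul(T, Add(3, T)), 7) = Add(7, Mul(T, Add(3, T))))
Function('v')(c, Y) = Add(5, Y) (Function('v')(c, Y) = Add(Mul(1, Y), 5) = Add(Y, 5) = Add(5, Y))
Mul(Function('v')(-7, Function('Q')(3)), Function('Z')(5, -1)) = Mul(Add(5, 3), Add(7, Pow(-1, 2), Mul(3, -1))) = Mul(8, Add(7, 1, -3)) = Mul(8, 5) = 40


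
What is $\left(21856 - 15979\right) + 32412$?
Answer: $38289$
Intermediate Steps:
$\left(21856 - 15979\right) + 32412 = 5877 + 32412 = 38289$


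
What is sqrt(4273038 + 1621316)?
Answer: sqrt(5894354) ≈ 2427.8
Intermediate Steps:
sqrt(4273038 + 1621316) = sqrt(5894354)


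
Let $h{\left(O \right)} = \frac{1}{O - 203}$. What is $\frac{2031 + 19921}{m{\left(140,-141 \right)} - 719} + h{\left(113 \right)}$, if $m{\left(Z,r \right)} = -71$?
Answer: $- \frac{197647}{7110} \approx -27.798$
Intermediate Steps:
$h{\left(O \right)} = \frac{1}{-203 + O}$
$\frac{2031 + 19921}{m{\left(140,-141 \right)} - 719} + h{\left(113 \right)} = \frac{2031 + 19921}{-71 - 719} + \frac{1}{-203 + 113} = \frac{21952}{-790} + \frac{1}{-90} = 21952 \left(- \frac{1}{790}\right) - \frac{1}{90} = - \frac{10976}{395} - \frac{1}{90} = - \frac{197647}{7110}$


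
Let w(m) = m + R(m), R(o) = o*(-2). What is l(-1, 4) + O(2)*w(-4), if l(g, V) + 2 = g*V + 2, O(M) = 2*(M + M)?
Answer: 28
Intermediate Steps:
R(o) = -2*o
O(M) = 4*M (O(M) = 2*(2*M) = 4*M)
l(g, V) = V*g (l(g, V) = -2 + (g*V + 2) = -2 + (V*g + 2) = -2 + (2 + V*g) = V*g)
w(m) = -m (w(m) = m - 2*m = -m)
l(-1, 4) + O(2)*w(-4) = 4*(-1) + (4*2)*(-1*(-4)) = -4 + 8*4 = -4 + 32 = 28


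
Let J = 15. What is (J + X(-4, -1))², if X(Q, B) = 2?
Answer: 289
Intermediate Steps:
(J + X(-4, -1))² = (15 + 2)² = 17² = 289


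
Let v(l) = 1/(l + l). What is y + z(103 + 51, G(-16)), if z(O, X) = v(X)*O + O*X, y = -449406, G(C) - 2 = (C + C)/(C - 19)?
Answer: -228954697/510 ≈ -4.4893e+5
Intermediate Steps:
G(C) = 2 + 2*C/(-19 + C) (G(C) = 2 + (C + C)/(C - 19) = 2 + (2*C)/(-19 + C) = 2 + 2*C/(-19 + C))
v(l) = 1/(2*l)
z(O, X) = O*X + O/(2*X) (z(O, X) = (1/(2*X))*O + O*X = O/(2*X) + O*X = O*X + O/(2*X))
y + z(103 + 51, G(-16)) = -449406 + ((103 + 51)*(2*(-19 + 2*(-16))/(-19 - 16)) + (103 + 51)/(2*((2*(-19 + 2*(-16))/(-19 - 16))))) = -449406 + (154*(2*(-19 - 32)/(-35)) + (½)*154/(2*(-19 - 32)/(-35))) = -449406 + (154*(2*(-1/35)*(-51)) + (½)*154/(2*(-1/35)*(-51))) = -449406 + (154*(102/35) + (½)*154/(102/35)) = -449406 + (2244/5 + (½)*154*(35/102)) = -449406 + (2244/5 + 2695/102) = -449406 + 242363/510 = -228954697/510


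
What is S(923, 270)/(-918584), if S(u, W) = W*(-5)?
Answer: 675/459292 ≈ 0.0014697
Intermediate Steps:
S(u, W) = -5*W
S(923, 270)/(-918584) = -5*270/(-918584) = -1350*(-1/918584) = 675/459292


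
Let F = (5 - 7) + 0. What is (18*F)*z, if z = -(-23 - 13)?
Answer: -1296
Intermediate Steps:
F = -2 (F = -2 + 0 = -2)
z = 36 (z = -1*(-36) = 36)
(18*F)*z = (18*(-2))*36 = -36*36 = -1296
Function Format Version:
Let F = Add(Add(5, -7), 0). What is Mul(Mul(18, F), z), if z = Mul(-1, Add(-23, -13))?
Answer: -1296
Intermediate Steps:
F = -2 (F = Add(-2, 0) = -2)
z = 36 (z = Mul(-1, -36) = 36)
Mul(Mul(18, F), z) = Mul(Mul(18, -2), 36) = Mul(-36, 36) = -1296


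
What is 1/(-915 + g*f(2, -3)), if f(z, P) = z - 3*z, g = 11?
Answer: -1/959 ≈ -0.0010428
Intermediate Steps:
f(z, P) = -2*z
1/(-915 + g*f(2, -3)) = 1/(-915 + 11*(-2*2)) = 1/(-915 + 11*(-4)) = 1/(-915 - 44) = 1/(-959) = -1/959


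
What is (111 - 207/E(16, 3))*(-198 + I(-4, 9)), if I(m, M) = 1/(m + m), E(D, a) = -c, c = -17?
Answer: -332850/17 ≈ -19579.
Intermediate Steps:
E(D, a) = 17 (E(D, a) = -1*(-17) = 17)
I(m, M) = 1/(2*m)
(111 - 207/E(16, 3))*(-198 + I(-4, 9)) = (111 - 207/17)*(-198 + (1/2)/(-4)) = (111 - 207*1/17)*(-198 + (1/2)*(-1/4)) = (111 - 207/17)*(-198 - 1/8) = (1680/17)*(-1585/8) = -332850/17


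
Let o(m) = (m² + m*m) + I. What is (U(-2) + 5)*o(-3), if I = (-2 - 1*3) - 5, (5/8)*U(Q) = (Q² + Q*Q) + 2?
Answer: 168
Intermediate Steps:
U(Q) = 16/5 + 16*Q²/5 (U(Q) = 8*((Q² + Q*Q) + 2)/5 = 8*((Q² + Q²) + 2)/5 = 8*(2*Q² + 2)/5 = 8*(2 + 2*Q²)/5 = 16/5 + 16*Q²/5)
I = -10 (I = (-2 - 3) - 5 = -5 - 5 = -10)
o(m) = -10 + 2*m² (o(m) = (m² + m*m) - 10 = (m² + m²) - 10 = 2*m² - 10 = -10 + 2*m²)
(U(-2) + 5)*o(-3) = ((16/5 + (16/5)*(-2)²) + 5)*(-10 + 2*(-3)²) = ((16/5 + (16/5)*4) + 5)*(-10 + 2*9) = ((16/5 + 64/5) + 5)*(-10 + 18) = (16 + 5)*8 = 21*8 = 168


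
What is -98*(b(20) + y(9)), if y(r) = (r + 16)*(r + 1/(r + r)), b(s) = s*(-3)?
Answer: -146755/9 ≈ -16306.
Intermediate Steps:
b(s) = -3*s
y(r) = (16 + r)*(r + 1/(2*r))
-98*(b(20) + y(9)) = -98*(-3*20 + (1/2 + 9**2 + 8/9 + 16*9)) = -98*(-60 + (1/2 + 81 + 8*(1/9) + 144)) = -98*(-60 + (1/2 + 81 + 8/9 + 144)) = -98*(-60 + 4075/18) = -98*2995/18 = -146755/9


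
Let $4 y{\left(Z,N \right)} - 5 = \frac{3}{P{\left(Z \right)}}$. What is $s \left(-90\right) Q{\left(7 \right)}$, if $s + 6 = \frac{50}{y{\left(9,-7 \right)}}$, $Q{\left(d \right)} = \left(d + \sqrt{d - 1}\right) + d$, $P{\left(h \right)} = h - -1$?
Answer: $- \frac{2119320}{53} - \frac{151380 \sqrt{6}}{53} \approx -46984.0$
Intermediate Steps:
$P{\left(h \right)} = 1 + h$ ($P{\left(h \right)} = h + 1 = 1 + h$)
$y{\left(Z,N \right)} = \frac{5}{4} + \frac{3}{4 \left(1 + Z\right)}$ ($y{\left(Z,N \right)} = \frac{5}{4} + \frac{3 \frac{1}{1 + Z}}{4} = \frac{5}{4} + \frac{3}{4 \left(1 + Z\right)}$)
$Q{\left(d \right)} = \sqrt{-1 + d} + 2 d$ ($Q{\left(d \right)} = \left(d + \sqrt{-1 + d}\right) + d = \sqrt{-1 + d} + 2 d$)
$s = \frac{1682}{53}$ ($s = -6 + \frac{50}{\frac{1}{4} \frac{1}{1 + 9} \left(8 + 5 \cdot 9\right)} = -6 + \frac{50}{\frac{1}{4} \cdot \frac{1}{10} \left(8 + 45\right)} = -6 + \frac{50}{\frac{1}{4} \cdot \frac{1}{10} \cdot 53} = -6 + \frac{50}{\frac{53}{40}} = -6 + 50 \cdot \frac{40}{53} = -6 + \frac{2000}{53} = \frac{1682}{53} \approx 31.736$)
$s \left(-90\right) Q{\left(7 \right)} = \frac{1682}{53} \left(-90\right) \left(\sqrt{-1 + 7} + 2 \cdot 7\right) = - \frac{151380 \left(\sqrt{6} + 14\right)}{53} = - \frac{151380 \left(14 + \sqrt{6}\right)}{53} = - \frac{2119320}{53} - \frac{151380 \sqrt{6}}{53}$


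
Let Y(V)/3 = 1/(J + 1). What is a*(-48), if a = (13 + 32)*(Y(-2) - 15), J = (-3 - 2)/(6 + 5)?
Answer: 20520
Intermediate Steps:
J = -5/11 ≈ -0.45455
Y(V) = 11/2 (Y(V) = 3/(-5/11 + 1) = 3/(6/11) = 3*(11/6) = 11/2)
a = -855/2 (a = (13 + 32)*(11/2 - 15) = 45*(-19/2) = -855/2 ≈ -427.50)
a*(-48) = -855/2*(-48) = 20520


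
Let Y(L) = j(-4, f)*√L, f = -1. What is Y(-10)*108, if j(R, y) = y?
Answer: -108*I*√10 ≈ -341.53*I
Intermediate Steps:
Y(L) = -√L
Y(-10)*108 = -√(-10)*108 = -I*√10*108 = -108*I*√10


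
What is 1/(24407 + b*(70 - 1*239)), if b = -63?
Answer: 1/35054 ≈ 2.8527e-5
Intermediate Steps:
1/(24407 + b*(70 - 1*239)) = 1/(24407 - 63*(70 - 1*239)) = 1/(24407 - 63*(70 - 239)) = 1/(24407 - 63*(-169)) = 1/(24407 + 10647) = 1/35054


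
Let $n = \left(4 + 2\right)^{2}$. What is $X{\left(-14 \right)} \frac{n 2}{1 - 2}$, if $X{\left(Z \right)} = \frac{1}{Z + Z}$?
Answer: $\frac{18}{7} \approx 2.5714$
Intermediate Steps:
$X{\left(Z \right)} = \frac{1}{2 Z}$
$n = 36$ ($n = 6^{2} = 36$)
$X{\left(-14 \right)} \frac{n 2}{1 - 2} = \frac{1}{2 \left(-14\right)} \frac{36 \cdot 2}{1 - 2} = \frac{1}{2} \left(- \frac{1}{14}\right) \frac{72}{-1} = - \frac{72 \left(-1\right)}{28} = \left(- \frac{1}{28}\right) \left(-72\right) = \frac{18}{7}$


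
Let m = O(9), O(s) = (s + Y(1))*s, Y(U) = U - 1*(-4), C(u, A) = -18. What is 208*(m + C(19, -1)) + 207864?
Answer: 230328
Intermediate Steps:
Y(U) = 4 + U (Y(U) = U + 4 = 4 + U)
O(s) = s*(5 + s) (O(s) = (s + (4 + 1))*s = (s + 5)*s = (5 + s)*s = s*(5 + s))
m = 126 (m = 9*(5 + 9) = 9*14 = 126)
208*(m + C(19, -1)) + 207864 = 208*(126 - 18) + 207864 = 208*108 + 207864 = 22464 + 207864 = 230328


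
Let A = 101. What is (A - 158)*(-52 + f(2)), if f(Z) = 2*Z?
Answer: 2736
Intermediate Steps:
(A - 158)*(-52 + f(2)) = (101 - 158)*(-52 + 2*2) = -57*(-52 + 4) = -57*(-48) = 2736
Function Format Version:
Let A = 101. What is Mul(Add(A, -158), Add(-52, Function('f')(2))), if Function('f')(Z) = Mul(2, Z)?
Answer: 2736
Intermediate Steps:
Mul(Add(A, -158), Add(-52, Function('f')(2))) = Mul(Add(101, -158), Add(-52, Mul(2, 2))) = Mul(-57, Add(-52, 4)) = Mul(-57, -48) = 2736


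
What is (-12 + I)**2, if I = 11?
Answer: 1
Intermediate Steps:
(-12 + I)**2 = (-12 + 11)**2 = (-1)**2 = 1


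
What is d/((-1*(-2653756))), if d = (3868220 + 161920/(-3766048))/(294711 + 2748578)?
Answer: 10346521330/21601672699708829 ≈ 4.7897e-7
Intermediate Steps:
d = 41386085320/32560149011 (d = (3868220 + 161920*(-1/3766048))/3043289 = (3868220 - 460/10699)*(1/3043289) = (41386085320/10699)*(1/3043289) = 41386085320/32560149011 ≈ 1.2711)
d/((-1*(-2653756))) = 41386085320/(32560149011*((-1*(-2653756)))) = (41386085320/32560149011)/2653756 = (41386085320/32560149011)*(1/2653756) = 10346521330/21601672699708829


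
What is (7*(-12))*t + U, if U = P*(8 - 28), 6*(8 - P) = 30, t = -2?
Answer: 108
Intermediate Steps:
P = 3 (P = 8 - ⅙*30 = 8 - 5 = 3)
U = -60 (U = 3*(8 - 28) = 3*(-20) = -60)
(7*(-12))*t + U = (7*(-12))*(-2) - 60 = -84*(-2) - 60 = 168 - 60 = 108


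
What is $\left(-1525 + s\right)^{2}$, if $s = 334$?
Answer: $1418481$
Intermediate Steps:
$\left(-1525 + s\right)^{2} = \left(-1525 + 334\right)^{2} = \left(-1191\right)^{2} = 1418481$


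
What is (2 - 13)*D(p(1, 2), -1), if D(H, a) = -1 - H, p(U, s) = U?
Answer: 22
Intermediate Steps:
(2 - 13)*D(p(1, 2), -1) = (2 - 13)*(-1 - 1*1) = -11*(-1 - 1) = -11*(-2) = 22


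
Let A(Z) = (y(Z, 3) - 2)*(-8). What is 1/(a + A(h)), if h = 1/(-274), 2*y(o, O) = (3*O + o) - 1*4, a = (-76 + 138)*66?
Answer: 137/560058 ≈ 0.00024462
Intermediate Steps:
a = 4092 (a = 62*66 = 4092)
y(o, O) = -2 + o/2 + 3*O/2 (y(o, O) = ((3*O + o) - 1*4)/2 = ((o + 3*O) - 4)/2 = (-4 + o + 3*O)/2 = -2 + o/2 + 3*O/2)
h = -1/274 ≈ -0.0036496
A(Z) = -4 - 4*Z (A(Z) = ((-2 + Z/2 + (3/2)*3) - 2)*(-8) = ((-2 + Z/2 + 9/2) - 2)*(-8) = ((5/2 + Z/2) - 2)*(-8) = (1/2 + Z/2)*(-8) = -4 - 4*Z)
1/(a + A(h)) = 1/(4092 + (-4 - 4*(-1/274))) = 1/(4092 + (-4 + 2/137)) = 1/(4092 - 546/137) = 1/(560058/137) = 137/560058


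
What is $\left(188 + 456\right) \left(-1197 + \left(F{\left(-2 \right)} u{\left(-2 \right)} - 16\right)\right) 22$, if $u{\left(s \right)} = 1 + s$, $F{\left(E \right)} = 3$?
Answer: $-17228288$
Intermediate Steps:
$\left(188 + 456\right) \left(-1197 + \left(F{\left(-2 \right)} u{\left(-2 \right)} - 16\right)\right) 22 = \left(188 + 456\right) \left(-1197 - \left(16 - 3 \left(1 - 2\right)\right)\right) 22 = 644 \left(-1197 + \left(3 \left(-1\right) - 16\right)\right) 22 = 644 \left(-1197 - 19\right) 22 = 644 \left(-1216\right) 22 = \left(-783104\right) 22 = -17228288$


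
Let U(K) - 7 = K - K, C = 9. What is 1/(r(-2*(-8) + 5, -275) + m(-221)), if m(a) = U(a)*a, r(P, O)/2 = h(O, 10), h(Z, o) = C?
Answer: -1/1529 ≈ -0.00065402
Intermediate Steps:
h(Z, o) = 9
r(P, O) = 18 (r(P, O) = 2*9 = 18)
U(K) = 7 (U(K) = 7 + (K - K) = 7 + 0 = 7)
m(a) = 7*a
1/(r(-2*(-8) + 5, -275) + m(-221)) = 1/(18 + 7*(-221)) = 1/(18 - 1547) = 1/(-1529) = -1/1529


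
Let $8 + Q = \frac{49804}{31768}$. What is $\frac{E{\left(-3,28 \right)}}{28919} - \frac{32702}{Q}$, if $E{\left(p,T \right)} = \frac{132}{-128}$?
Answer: $\frac{21849663771097}{4297678880} \approx 5084.1$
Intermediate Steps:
$E{\left(p,T \right)} = - \frac{33}{32}$ ($E{\left(p,T \right)} = 132 \left(- \frac{1}{128}\right) = - \frac{33}{32}$)
$Q = - \frac{51085}{7942}$ ($Q = -8 + \frac{49804}{31768} = -8 + 49804 \cdot \frac{1}{31768} = -8 + \frac{12451}{7942} = - \frac{51085}{7942} \approx -6.4323$)
$\frac{E{\left(-3,28 \right)}}{28919} - \frac{32702}{Q} = - \frac{33}{32 \cdot 28919} - \frac{32702}{- \frac{51085}{7942}} = \left(- \frac{33}{32}\right) \frac{1}{28919} - - \frac{259719284}{51085} = - \frac{3}{84128} + \frac{259719284}{51085} = \frac{21849663771097}{4297678880}$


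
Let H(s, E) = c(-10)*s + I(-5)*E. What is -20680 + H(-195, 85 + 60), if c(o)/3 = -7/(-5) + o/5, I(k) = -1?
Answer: -20474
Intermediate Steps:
c(o) = 21/5 + 3*o/5 (c(o) = 3*(-7/(-5) + o/5) = 3*(-7*(-⅕) + o*(⅕)) = 3*(7/5 + o/5) = 21/5 + 3*o/5)
H(s, E) = -E - 9*s/5 (H(s, E) = (21/5 + (⅗)*(-10))*s - E = (21/5 - 6)*s - E = -9*s/5 - E = -E - 9*s/5)
-20680 + H(-195, 85 + 60) = -20680 + (-(85 + 60) - 9/5*(-195)) = -20680 + (-1*145 + 351) = -20680 + (-145 + 351) = -20680 + 206 = -20474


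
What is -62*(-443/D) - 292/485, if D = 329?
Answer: 13224942/159565 ≈ 82.881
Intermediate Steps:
-62*(-443/D) - 292/485 = -62/(329/(-443)) - 292/485 = -62/(329*(-1/443)) - 292*1/485 = -62/(-329/443) - 292/485 = -62*(-443/329) - 292/485 = 27466/329 - 292/485 = 13224942/159565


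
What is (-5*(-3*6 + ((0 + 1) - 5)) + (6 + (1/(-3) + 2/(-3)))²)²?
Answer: 18225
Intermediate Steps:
(-5*(-3*6 + ((0 + 1) - 5)) + (6 + (1/(-3) + 2/(-3)))²)² = (-5*(-18 + (1 - 5)) + (6 + (1*(-⅓) + 2*(-⅓)))²)² = (-5*(-18 - 4) + (6 + (-⅓ - ⅔))²)² = (-5*(-22) + (6 - 1)²)² = (110 + 5²)² = (110 + 25)² = 135² = 18225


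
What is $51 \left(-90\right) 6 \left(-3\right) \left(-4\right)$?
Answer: $-330480$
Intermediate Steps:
$51 \left(-90\right) 6 \left(-3\right) \left(-4\right) = - 4590 \left(\left(-18\right) \left(-4\right)\right) = \left(-4590\right) 72 = -330480$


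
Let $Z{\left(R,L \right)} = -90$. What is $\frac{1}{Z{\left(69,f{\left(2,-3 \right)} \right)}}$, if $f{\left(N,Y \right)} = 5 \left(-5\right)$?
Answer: $- \frac{1}{90} \approx -0.011111$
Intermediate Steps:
$f{\left(N,Y \right)} = -25$
$\frac{1}{Z{\left(69,f{\left(2,-3 \right)} \right)}} = \frac{1}{-90} = - \frac{1}{90}$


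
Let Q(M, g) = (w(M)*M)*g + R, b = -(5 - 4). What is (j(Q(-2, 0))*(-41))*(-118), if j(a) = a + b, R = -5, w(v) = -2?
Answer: -29028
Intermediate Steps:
b = -1 (b = -1*1 = -1)
Q(M, g) = -5 - 2*M*g (Q(M, g) = (-2*M)*g - 5 = -2*M*g - 5 = -5 - 2*M*g)
j(a) = -1 + a (j(a) = a - 1 = -1 + a)
(j(Q(-2, 0))*(-41))*(-118) = ((-1 + (-5 - 2*(-2)*0))*(-41))*(-118) = ((-1 + (-5 + 0))*(-41))*(-118) = ((-1 - 5)*(-41))*(-118) = -6*(-41)*(-118) = 246*(-118) = -29028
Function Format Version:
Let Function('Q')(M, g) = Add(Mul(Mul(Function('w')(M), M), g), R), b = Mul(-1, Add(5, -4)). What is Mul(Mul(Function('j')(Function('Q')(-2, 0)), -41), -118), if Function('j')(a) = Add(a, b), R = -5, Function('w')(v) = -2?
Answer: -29028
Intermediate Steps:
b = -1 (b = Mul(-1, 1) = -1)
Function('Q')(M, g) = Add(-5, Mul(-2, M, g)) (Function('Q')(M, g) = Add(Mul(Mul(-2, M), g), -5) = Add(Mul(-2, M, g), -5) = Add(-5, Mul(-2, M, g)))
Function('j')(a) = Add(-1, a) (Function('j')(a) = Add(a, -1) = Add(-1, a))
Mul(Mul(Function('j')(Function('Q')(-2, 0)), -41), -118) = Mul(Mul(Add(-1, Add(-5, Mul(-2, -2, 0))), -41), -118) = Mul(Mul(Add(-1, Add(-5, 0)), -41), -118) = Mul(Mul(Add(-1, -5), -41), -118) = Mul(Mul(-6, -41), -118) = Mul(246, -118) = -29028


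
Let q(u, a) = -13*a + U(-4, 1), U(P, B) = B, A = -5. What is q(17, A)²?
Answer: 4356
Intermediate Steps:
q(u, a) = 1 - 13*a (q(u, a) = -13*a + 1 = 1 - 13*a)
q(17, A)² = (1 - 13*(-5))² = (1 + 65)² = 66² = 4356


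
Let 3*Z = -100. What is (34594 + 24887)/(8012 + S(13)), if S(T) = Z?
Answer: 178443/23936 ≈ 7.4550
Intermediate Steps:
Z = -100/3 (Z = (⅓)*(-100) = -100/3 ≈ -33.333)
S(T) = -100/3
(34594 + 24887)/(8012 + S(13)) = (34594 + 24887)/(8012 - 100/3) = 59481/(23936/3) = 59481*(3/23936) = 178443/23936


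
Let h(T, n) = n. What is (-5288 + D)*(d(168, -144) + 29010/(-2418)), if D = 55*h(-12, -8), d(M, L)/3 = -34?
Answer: 263150048/403 ≈ 6.5298e+5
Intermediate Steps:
d(M, L) = -102 (d(M, L) = 3*(-34) = -102)
D = -440 (D = 55*(-8) = -440)
(-5288 + D)*(d(168, -144) + 29010/(-2418)) = (-5288 - 440)*(-102 + 29010/(-2418)) = -5728*(-102 + 29010*(-1/2418)) = -5728*(-102 - 4835/403) = -5728*(-45941/403) = 263150048/403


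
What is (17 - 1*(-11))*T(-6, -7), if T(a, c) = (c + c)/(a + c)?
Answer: 392/13 ≈ 30.154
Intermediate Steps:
T(a, c) = 2*c/(a + c) (T(a, c) = (2*c)/(a + c) = 2*c/(a + c))
(17 - 1*(-11))*T(-6, -7) = (17 - 1*(-11))*(2*(-7)/(-6 - 7)) = (17 + 11)*(2*(-7)/(-13)) = 28*(2*(-7)*(-1/13)) = 28*(14/13) = 392/13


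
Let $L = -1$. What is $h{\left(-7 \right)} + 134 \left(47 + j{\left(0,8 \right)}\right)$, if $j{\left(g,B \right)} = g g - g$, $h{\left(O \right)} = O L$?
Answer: $6305$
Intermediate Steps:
$h{\left(O \right)} = - O$ ($h{\left(O \right)} = O \left(-1\right) = - O$)
$j{\left(g,B \right)} = g^{2} - g$
$h{\left(-7 \right)} + 134 \left(47 + j{\left(0,8 \right)}\right) = \left(-1\right) \left(-7\right) + 134 \left(47 + 0 \left(-1 + 0\right)\right) = 7 + 134 \left(47 + 0 \left(-1\right)\right) = 7 + 134 \left(47 + 0\right) = 7 + 134 \cdot 47 = 7 + 6298 = 6305$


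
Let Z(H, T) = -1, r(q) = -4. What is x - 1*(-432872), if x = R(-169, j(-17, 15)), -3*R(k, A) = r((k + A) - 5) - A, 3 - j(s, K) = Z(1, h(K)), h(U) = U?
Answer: 1298624/3 ≈ 4.3287e+5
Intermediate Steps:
j(s, K) = 4 (j(s, K) = 3 - 1*(-1) = 3 + 1 = 4)
R(k, A) = 4/3 + A/3 (R(k, A) = -(-4 - A)/3 = 4/3 + A/3)
x = 8/3 (x = 4/3 + (1/3)*4 = 4/3 + 4/3 = 8/3 ≈ 2.6667)
x - 1*(-432872) = 8/3 - 1*(-432872) = 8/3 + 432872 = 1298624/3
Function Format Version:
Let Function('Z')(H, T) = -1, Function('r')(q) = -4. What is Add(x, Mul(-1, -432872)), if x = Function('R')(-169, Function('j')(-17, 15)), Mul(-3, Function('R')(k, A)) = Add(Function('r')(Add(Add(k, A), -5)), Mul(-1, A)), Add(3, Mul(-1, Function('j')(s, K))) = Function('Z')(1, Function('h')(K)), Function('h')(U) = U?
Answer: Rational(1298624, 3) ≈ 4.3287e+5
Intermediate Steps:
Function('j')(s, K) = 4 (Function('j')(s, K) = Add(3, Mul(-1, -1)) = Add(3, 1) = 4)
Function('R')(k, A) = Add(Rational(4, 3), Mul(Rational(1, 3), A)) (Function('R')(k, A) = Mul(Rational(-1, 3), Add(-4, Mul(-1, A))) = Add(Rational(4, 3), Mul(Rational(1, 3), A)))
x = Rational(8, 3) (x = Add(Rational(4, 3), Mul(Rational(1, 3), 4)) = Add(Rational(4, 3), Rational(4, 3)) = Rational(8, 3) ≈ 2.6667)
Add(x, Mul(-1, -432872)) = Add(Rational(8, 3), Mul(-1, -432872)) = Add(Rational(8, 3), 432872) = Rational(1298624, 3)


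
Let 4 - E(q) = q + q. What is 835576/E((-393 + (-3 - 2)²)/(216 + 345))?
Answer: 117189534/745 ≈ 1.5730e+5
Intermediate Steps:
E(q) = 4 - 2*q (E(q) = 4 - (q + q) = 4 - 2*q)
835576/E((-393 + (-3 - 2)²)/(216 + 345)) = 835576/(4 - 2*(-393 + (-3 - 2)²)/(216 + 345)) = 835576/(4 - 2*(-393 + (-5)²)/561) = 835576/(4 - 2*(-393 + 25)/561) = 835576/(4 - (-736)/561) = 835576/(4 - 2*(-368/561)) = 835576/(4 + 736/561) = 835576/(2980/561) = 835576*(561/2980) = 117189534/745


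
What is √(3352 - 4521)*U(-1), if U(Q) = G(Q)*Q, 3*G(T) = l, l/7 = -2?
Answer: 14*I*√1169/3 ≈ 159.56*I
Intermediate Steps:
l = -14 (l = 7*(-2) = -14)
G(T) = -14/3 (G(T) = (⅓)*(-14) = -14/3)
U(Q) = -14*Q/3
√(3352 - 4521)*U(-1) = √(3352 - 4521)*(-14/3*(-1)) = √(-1169)*(14/3) = (I*√1169)*(14/3) = 14*I*√1169/3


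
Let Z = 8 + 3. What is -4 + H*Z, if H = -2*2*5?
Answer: -224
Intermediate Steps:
Z = 11
H = -20 (H = -4*5 = -20)
-4 + H*Z = -4 - 20*11 = -4 - 220 = -224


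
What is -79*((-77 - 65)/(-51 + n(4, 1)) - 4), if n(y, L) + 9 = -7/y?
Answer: 33180/247 ≈ 134.33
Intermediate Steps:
n(y, L) = -9 - 7/y
-79*((-77 - 65)/(-51 + n(4, 1)) - 4) = -79*((-77 - 65)/(-51 + (-9 - 7/4)) - 4) = -79*(-142/(-51 + (-9 - 7*¼)) - 4) = -79*(-142/(-51 + (-9 - 7/4)) - 4) = -79*(-142/(-51 - 43/4) - 4) = -79*(-142/(-247/4) - 4) = -79*(-142*(-4/247) - 4) = -79*(568/247 - 4) = -79*(-420/247) = 33180/247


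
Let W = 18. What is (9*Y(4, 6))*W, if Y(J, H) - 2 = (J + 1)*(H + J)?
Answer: 8424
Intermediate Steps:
Y(J, H) = 2 + (1 + J)*(H + J) (Y(J, H) = 2 + (J + 1)*(H + J) = 2 + (1 + J)*(H + J))
(9*Y(4, 6))*W = (9*(2 + 6 + 4 + 4² + 6*4))*18 = (9*(2 + 6 + 4 + 16 + 24))*18 = (9*52)*18 = 468*18 = 8424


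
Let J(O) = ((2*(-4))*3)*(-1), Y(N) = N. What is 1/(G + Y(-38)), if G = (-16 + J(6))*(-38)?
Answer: -1/342 ≈ -0.0029240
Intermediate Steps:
J(O) = 24 (J(O) = -8*3*(-1) = -24*(-1) = 24)
G = -304 (G = (-16 + 24)*(-38) = 8*(-38) = -304)
1/(G + Y(-38)) = 1/(-304 - 38) = 1/(-342) = -1/342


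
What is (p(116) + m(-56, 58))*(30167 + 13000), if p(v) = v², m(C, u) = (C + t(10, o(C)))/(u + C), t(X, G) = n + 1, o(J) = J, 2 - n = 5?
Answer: 579603309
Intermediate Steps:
n = -3 (n = 2 - 1*5 = 2 - 5 = -3)
t(X, G) = -2 (t(X, G) = -3 + 1 = -2)
m(C, u) = (-2 + C)/(C + u) (m(C, u) = (C - 2)/(u + C) = (-2 + C)/(C + u))
(p(116) + m(-56, 58))*(30167 + 13000) = (116² + (-2 - 56)/(-56 + 58))*(30167 + 13000) = (13456 - 58/2)*43167 = (13456 + (½)*(-58))*43167 = (13456 - 29)*43167 = 13427*43167 = 579603309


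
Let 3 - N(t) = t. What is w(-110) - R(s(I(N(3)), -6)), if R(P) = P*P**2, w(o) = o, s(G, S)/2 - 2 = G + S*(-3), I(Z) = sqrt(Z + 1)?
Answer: -74198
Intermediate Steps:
N(t) = 3 - t
I(Z) = sqrt(1 + Z)
s(G, S) = 4 - 6*S + 2*G (s(G, S) = 4 + 2*(G + S*(-3)) = 4 + 2*(G - 3*S) = 4 + (-6*S + 2*G) = 4 - 6*S + 2*G)
R(P) = P**3
w(-110) - R(s(I(N(3)), -6)) = -110 - (4 - 6*(-6) + 2*sqrt(1 + (3 - 1*3)))**3 = -110 - (4 + 36 + 2*sqrt(1 + (3 - 3)))**3 = -110 - (4 + 36 + 2*sqrt(1 + 0))**3 = -110 - (4 + 36 + 2*sqrt(1))**3 = -110 - (4 + 36 + 2*1)**3 = -110 - (4 + 36 + 2)**3 = -110 - 1*42**3 = -110 - 1*74088 = -110 - 74088 = -74198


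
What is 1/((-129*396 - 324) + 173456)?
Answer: 1/122048 ≈ 8.1935e-6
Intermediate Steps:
1/((-129*396 - 324) + 173456) = 1/((-51084 - 324) + 173456) = 1/(-51408 + 173456) = 1/122048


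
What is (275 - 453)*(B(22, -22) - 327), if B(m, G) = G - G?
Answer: 58206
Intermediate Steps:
B(m, G) = 0
(275 - 453)*(B(22, -22) - 327) = (275 - 453)*(0 - 327) = -178*(-327) = 58206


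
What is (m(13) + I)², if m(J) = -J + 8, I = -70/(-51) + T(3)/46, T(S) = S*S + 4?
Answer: 61575409/5503716 ≈ 11.188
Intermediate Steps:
T(S) = 4 + S² (T(S) = S² + 4 = 4 + S²)
I = 3883/2346 (I = -70/(-51) + (4 + 3²)/46 = -70*(-1/51) + (4 + 9)*(1/46) = 70/51 + 13*(1/46) = 70/51 + 13/46 = 3883/2346 ≈ 1.6552)
m(J) = 8 - J
(m(13) + I)² = ((8 - 1*13) + 3883/2346)² = ((8 - 13) + 3883/2346)² = (-5 + 3883/2346)² = (-7847/2346)² = 61575409/5503716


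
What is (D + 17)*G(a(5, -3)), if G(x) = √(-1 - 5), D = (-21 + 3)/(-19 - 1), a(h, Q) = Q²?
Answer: 179*I*√6/10 ≈ 43.846*I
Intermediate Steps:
D = 9/10 (D = -18/(-20) = -18*(-1/20) = 9/10 ≈ 0.90000)
G(x) = I*√6 (G(x) = √(-6) = I*√6)
(D + 17)*G(a(5, -3)) = (9/10 + 17)*(I*√6) = 179*(I*√6)/10 = 179*I*√6/10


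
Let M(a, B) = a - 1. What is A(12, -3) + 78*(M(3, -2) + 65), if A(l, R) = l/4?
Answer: 5229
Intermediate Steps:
A(l, R) = l/4 (A(l, R) = l*(1/4) = l/4)
M(a, B) = -1 + a
A(12, -3) + 78*(M(3, -2) + 65) = (1/4)*12 + 78*((-1 + 3) + 65) = 3 + 78*(2 + 65) = 3 + 78*67 = 3 + 5226 = 5229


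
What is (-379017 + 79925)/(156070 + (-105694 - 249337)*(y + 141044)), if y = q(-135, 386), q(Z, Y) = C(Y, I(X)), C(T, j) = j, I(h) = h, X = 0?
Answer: 149546/25037418147 ≈ 5.9729e-6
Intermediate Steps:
q(Z, Y) = 0
y = 0
(-379017 + 79925)/(156070 + (-105694 - 249337)*(y + 141044)) = (-379017 + 79925)/(156070 + (-105694 - 249337)*(0 + 141044)) = -299092/(156070 - 355031*141044) = -299092/(156070 - 50074992364) = -299092/(-50074836294) = -299092*(-1/50074836294) = 149546/25037418147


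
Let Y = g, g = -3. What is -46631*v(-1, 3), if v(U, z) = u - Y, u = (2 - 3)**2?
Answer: -186524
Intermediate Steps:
Y = -3
u = 1 (u = (-1)**2 = 1)
v(U, z) = 4 (v(U, z) = 1 - 1*(-3) = 1 + 3 = 4)
-46631*v(-1, 3) = -46631*4 = -186524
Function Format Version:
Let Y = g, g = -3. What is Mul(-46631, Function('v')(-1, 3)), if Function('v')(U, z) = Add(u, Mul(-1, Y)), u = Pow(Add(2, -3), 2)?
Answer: -186524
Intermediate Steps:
Y = -3
u = 1 (u = Pow(-1, 2) = 1)
Function('v')(U, z) = 4 (Function('v')(U, z) = Add(1, Mul(-1, -3)) = Add(1, 3) = 4)
Mul(-46631, Function('v')(-1, 3)) = Mul(-46631, 4) = -186524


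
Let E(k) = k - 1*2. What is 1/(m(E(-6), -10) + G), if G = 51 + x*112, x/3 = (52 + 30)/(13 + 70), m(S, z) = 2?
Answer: 83/31951 ≈ 0.0025977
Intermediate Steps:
E(k) = -2 + k (E(k) = k - 2 = -2 + k)
x = 246/83 (x = 3*((52 + 30)/(13 + 70)) = 3*(82/83) = 246/83 ≈ 2.9639)
G = 31785/83 (G = 51 + (246/83)*112 = 51 + 27552/83 = 31785/83 ≈ 382.95)
1/(m(E(-6), -10) + G) = 1/(2 + 31785/83) = 1/(31951/83) = 83/31951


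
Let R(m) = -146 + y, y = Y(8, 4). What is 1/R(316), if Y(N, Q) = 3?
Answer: -1/143 ≈ -0.0069930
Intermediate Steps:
y = 3
R(m) = -143 (R(m) = -146 + 3 = -143)
1/R(316) = 1/(-143) = -1/143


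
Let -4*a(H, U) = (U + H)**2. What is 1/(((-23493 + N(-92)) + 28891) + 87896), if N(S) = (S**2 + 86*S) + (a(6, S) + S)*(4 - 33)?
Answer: 1/150135 ≈ 6.6607e-6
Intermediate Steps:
a(H, U) = -(H + U)**2/4 (a(H, U) = -(U + H)**2/4 = -(H + U)**2/4)
N(S) = S**2 + 57*S + 29*(6 + S)**2/4 (N(S) = (S**2 + 86*S) + (-(6 + S)**2/4 + S)*(4 - 33) = (S**2 + 86*S) + (S - (6 + S)**2/4)*(-29) = (S**2 + 86*S) + (-29*S + 29*(6 + S)**2/4) = S**2 + 57*S + 29*(6 + S)**2/4)
1/(((-23493 + N(-92)) + 28891) + 87896) = 1/(((-23493 + (261 + 144*(-92) + (33/4)*(-92)**2)) + 28891) + 87896) = 1/(((-23493 + (261 - 13248 + (33/4)*8464)) + 28891) + 87896) = 1/(((-23493 + (261 - 13248 + 69828)) + 28891) + 87896) = 1/(((-23493 + 56841) + 28891) + 87896) = 1/((33348 + 28891) + 87896) = 1/(62239 + 87896) = 1/150135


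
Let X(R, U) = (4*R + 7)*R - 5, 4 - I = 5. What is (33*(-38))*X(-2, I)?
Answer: 3762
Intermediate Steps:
I = -1 (I = 4 - 1*5 = 4 - 5 = -1)
X(R, U) = -5 + R*(7 + 4*R) (X(R, U) = (7 + 4*R)*R - 5 = R*(7 + 4*R) - 5 = -5 + R*(7 + 4*R))
(33*(-38))*X(-2, I) = (33*(-38))*(-5 + 4*(-2)**2 + 7*(-2)) = -1254*(-5 + 4*4 - 14) = -1254*(-5 + 16 - 14) = -1254*(-3) = 3762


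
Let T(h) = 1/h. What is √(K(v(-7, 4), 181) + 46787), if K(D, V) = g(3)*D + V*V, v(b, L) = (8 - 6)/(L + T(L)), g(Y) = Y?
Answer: 6*√638605/17 ≈ 282.04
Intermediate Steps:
T(h) = 1/h
v(b, L) = 2/(L + 1/L) (v(b, L) = (8 - 6)/(L + 1/L) = 2/(L + 1/L))
K(D, V) = V² + 3*D (K(D, V) = 3*D + V*V = 3*D + V² = V² + 3*D)
√(K(v(-7, 4), 181) + 46787) = √((181² + 3*(2*4/(1 + 4²))) + 46787) = √((32761 + 3*(2*4/(1 + 16))) + 46787) = √((32761 + 3*(2*4/17)) + 46787) = √((32761 + 3*(2*4*(1/17))) + 46787) = √((32761 + 3*(8/17)) + 46787) = √((32761 + 24/17) + 46787) = √(556961/17 + 46787) = √(1352340/17) = 6*√638605/17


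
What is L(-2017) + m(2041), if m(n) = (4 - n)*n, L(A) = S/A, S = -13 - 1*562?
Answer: -8385711214/2017 ≈ -4.1575e+6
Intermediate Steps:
S = -575 (S = -13 - 562 = -575)
L(A) = -575/A
m(n) = n*(4 - n)
L(-2017) + m(2041) = -575/(-2017) + 2041*(4 - 1*2041) = -575*(-1/2017) + 2041*(4 - 2041) = 575/2017 + 2041*(-2037) = 575/2017 - 4157517 = -8385711214/2017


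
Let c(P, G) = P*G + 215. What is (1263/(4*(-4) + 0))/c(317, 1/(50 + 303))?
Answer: -148613/406464 ≈ -0.36562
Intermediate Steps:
c(P, G) = 215 + G*P (c(P, G) = G*P + 215 = 215 + G*P)
(1263/(4*(-4) + 0))/c(317, 1/(50 + 303)) = (1263/(4*(-4) + 0))/(215 + 317/(50 + 303)) = (1263/(-16 + 0))/(215 + 317/353) = (1263/(-16))/(215 + (1/353)*317) = (1263*(-1/16))/(215 + 317/353) = -1263/(16*76212/353) = -1263/16*353/76212 = -148613/406464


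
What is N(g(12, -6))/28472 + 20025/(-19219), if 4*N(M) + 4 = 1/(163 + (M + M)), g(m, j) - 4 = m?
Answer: -444733375601/426818627040 ≈ -1.0420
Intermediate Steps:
g(m, j) = 4 + m
N(M) = -1 + 1/(4*(163 + 2*M)) (N(M) = -1 + 1/(4*(163 + (M + M))) = -1 + 1/(4*(163 + 2*M)))
N(g(12, -6))/28472 + 20025/(-19219) = ((-651 - 8*(4 + 12))/(4*(163 + 2*(4 + 12))))/28472 + 20025/(-19219) = ((-651 - 8*16)/(4*(163 + 2*16)))*(1/28472) + 20025*(-1/19219) = ((-651 - 128)/(4*(163 + 32)))*(1/28472) - 20025/19219 = ((¼)*(-779)/195)*(1/28472) - 20025/19219 = ((¼)*(1/195)*(-779))*(1/28472) - 20025/19219 = -779/780*1/28472 - 20025/19219 = -779/22208160 - 20025/19219 = -444733375601/426818627040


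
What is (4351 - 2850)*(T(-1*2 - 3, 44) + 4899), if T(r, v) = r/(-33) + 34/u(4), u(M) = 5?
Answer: 1215032482/165 ≈ 7.3638e+6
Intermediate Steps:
T(r, v) = 34/5 - r/33 (T(r, v) = r/(-33) + 34/5 = r*(-1/33) + 34*(1/5) = -r/33 + 34/5 = 34/5 - r/33)
(4351 - 2850)*(T(-1*2 - 3, 44) + 4899) = (4351 - 2850)*((34/5 - (-1*2 - 3)/33) + 4899) = 1501*((34/5 - (-2 - 3)/33) + 4899) = 1501*((34/5 - 1/33*(-5)) + 4899) = 1501*((34/5 + 5/33) + 4899) = 1501*(1147/165 + 4899) = 1501*(809482/165) = 1215032482/165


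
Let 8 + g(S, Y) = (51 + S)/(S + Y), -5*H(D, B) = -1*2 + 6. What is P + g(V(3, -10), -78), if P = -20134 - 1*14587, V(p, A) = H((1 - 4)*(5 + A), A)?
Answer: -13683477/394 ≈ -34730.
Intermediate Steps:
H(D, B) = -⅘ (H(D, B) = -(-1*2 + 6)/5 = -(-2 + 6)/5 = -⅕*4 = -⅘)
V(p, A) = -⅘
g(S, Y) = -8 + (51 + S)/(S + Y)
P = -34721 (P = -20134 - 14587 = -34721)
P + g(V(3, -10), -78) = -34721 + (51 - 8*(-78) - 7*(-⅘))/(-⅘ - 78) = -34721 + (51 + 624 + 28/5)/(-394/5) = -34721 - 5/394*3403/5 = -34721 - 3403/394 = -13683477/394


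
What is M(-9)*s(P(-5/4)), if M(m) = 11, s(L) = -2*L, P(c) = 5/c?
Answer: 88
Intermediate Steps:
M(-9)*s(P(-5/4)) = 11*(-10/((-5/4))) = 11*(-10/((-5*¼))) = 11*(-10/(-5/4)) = 11*(-10*(-4)/5) = 11*(-2*(-4)) = 11*8 = 88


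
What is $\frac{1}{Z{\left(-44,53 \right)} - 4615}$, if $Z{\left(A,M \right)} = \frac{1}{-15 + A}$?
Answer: $- \frac{59}{272286} \approx -0.00021668$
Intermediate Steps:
$\frac{1}{Z{\left(-44,53 \right)} - 4615} = \frac{1}{\frac{1}{-15 - 44} - 4615} = \frac{1}{\frac{1}{-59} - 4615} = \frac{1}{- \frac{1}{59} - 4615} = \frac{1}{- \frac{272286}{59}} = - \frac{59}{272286}$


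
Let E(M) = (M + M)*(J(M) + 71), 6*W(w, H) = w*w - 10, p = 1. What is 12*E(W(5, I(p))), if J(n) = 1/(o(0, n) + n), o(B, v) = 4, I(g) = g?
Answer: 55500/13 ≈ 4269.2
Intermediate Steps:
J(n) = 1/(4 + n)
W(w, H) = -5/3 + w**2/6 (W(w, H) = (w*w - 10)/6 = (w**2 - 10)/6 = (-10 + w**2)/6 = -5/3 + w**2/6)
E(M) = 2*M*(71 + 1/(4 + M)) (E(M) = (M + M)*(1/(4 + M) + 71) = (2*M)*(71 + 1/(4 + M)) = 2*M*(71 + 1/(4 + M)))
12*E(W(5, I(p))) = 12*(2*(-5/3 + (1/6)*5**2)*(285 + 71*(-5/3 + (1/6)*5**2))/(4 + (-5/3 + (1/6)*5**2))) = 12*(2*(-5/3 + (1/6)*25)*(285 + 71*(-5/3 + (1/6)*25))/(4 + (-5/3 + (1/6)*25))) = 12*(2*(-5/3 + 25/6)*(285 + 71*(-5/3 + 25/6))/(4 + (-5/3 + 25/6))) = 12*(2*(5/2)*(285 + 71*(5/2))/(4 + 5/2)) = 12*(2*(5/2)*(285 + 355/2)/(13/2)) = 12*(2*(5/2)*(2/13)*(925/2)) = 12*(4625/13) = 55500/13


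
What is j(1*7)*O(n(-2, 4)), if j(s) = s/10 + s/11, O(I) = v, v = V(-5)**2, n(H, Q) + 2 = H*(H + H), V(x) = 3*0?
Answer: 0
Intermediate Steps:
V(x) = 0
n(H, Q) = -2 + 2*H**2 (n(H, Q) = -2 + H*(H + H) = -2 + H*(2*H) = -2 + 2*H**2)
v = 0 (v = 0**2 = 0)
O(I) = 0
j(s) = 21*s/110 (j(s) = s*(1/10) + s*(1/11) = s/10 + s/11 = 21*s/110)
j(1*7)*O(n(-2, 4)) = (21*(1*7)/110)*0 = ((21/110)*7)*0 = (147/110)*0 = 0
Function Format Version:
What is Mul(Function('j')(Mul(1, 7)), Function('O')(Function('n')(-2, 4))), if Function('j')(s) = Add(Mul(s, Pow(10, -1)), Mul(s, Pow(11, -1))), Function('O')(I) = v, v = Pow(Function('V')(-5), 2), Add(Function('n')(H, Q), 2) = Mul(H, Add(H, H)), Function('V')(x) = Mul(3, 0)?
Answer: 0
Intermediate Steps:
Function('V')(x) = 0
Function('n')(H, Q) = Add(-2, Mul(2, Pow(H, 2))) (Function('n')(H, Q) = Add(-2, Mul(H, Add(H, H))) = Add(-2, Mul(H, Mul(2, H))) = Add(-2, Mul(2, Pow(H, 2))))
v = 0 (v = Pow(0, 2) = 0)
Function('O')(I) = 0
Function('j')(s) = Mul(Rational(21, 110), s) (Function('j')(s) = Add(Mul(s, Rational(1, 10)), Mul(s, Rational(1, 11))) = Add(Mul(Rational(1, 10), s), Mul(Rational(1, 11), s)) = Mul(Rational(21, 110), s))
Mul(Function('j')(Mul(1, 7)), Function('O')(Function('n')(-2, 4))) = Mul(Mul(Rational(21, 110), Mul(1, 7)), 0) = Mul(Mul(Rational(21, 110), 7), 0) = Mul(Rational(147, 110), 0) = 0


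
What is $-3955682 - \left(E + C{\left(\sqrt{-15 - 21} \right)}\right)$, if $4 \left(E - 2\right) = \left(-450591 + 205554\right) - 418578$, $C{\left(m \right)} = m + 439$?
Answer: $- \frac{15160877}{4} - 6 i \approx -3.7902 \cdot 10^{6} - 6.0 i$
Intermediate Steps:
$C{\left(m \right)} = 439 + m$
$E = - \frac{663607}{4}$ ($E = 2 + \frac{\left(-450591 + 205554\right) - 418578}{4} = 2 + \frac{-245037 - 418578}{4} = 2 + \frac{1}{4} \left(-663615\right) = 2 - \frac{663615}{4} = - \frac{663607}{4} \approx -1.659 \cdot 10^{5}$)
$-3955682 - \left(E + C{\left(\sqrt{-15 - 21} \right)}\right) = -3955682 - \left(- \frac{663607}{4} + \left(439 + \sqrt{-15 - 21}\right)\right) = -3955682 - \left(- \frac{663607}{4} + \left(439 + \sqrt{-36}\right)\right) = -3955682 - \left(- \frac{663607}{4} + \left(439 + 6 i\right)\right) = -3955682 - \left(- \frac{661851}{4} + 6 i\right) = -3955682 + \left(\frac{661851}{4} - 6 i\right) = - \frac{15160877}{4} - 6 i$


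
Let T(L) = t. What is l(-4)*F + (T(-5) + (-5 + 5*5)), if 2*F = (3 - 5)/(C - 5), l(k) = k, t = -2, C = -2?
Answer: 122/7 ≈ 17.429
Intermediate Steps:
T(L) = -2
F = ⅐ (F = ((3 - 5)/(-2 - 5))/2 = (-2/(-7))/2 = (-2*(-⅐))/2 = (½)*(2/7) = ⅐ ≈ 0.14286)
l(-4)*F + (T(-5) + (-5 + 5*5)) = -4*⅐ + (-2 + (-5 + 5*5)) = -4/7 + (-2 + (-5 + 25)) = -4/7 + (-2 + 20) = -4/7 + 18 = 122/7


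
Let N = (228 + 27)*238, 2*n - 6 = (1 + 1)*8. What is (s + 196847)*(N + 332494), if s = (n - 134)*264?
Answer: 64629620000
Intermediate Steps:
n = 11 (n = 3 + ((1 + 1)*8)/2 = 3 + (2*8)/2 = 3 + (½)*16 = 3 + 8 = 11)
s = -32472 (s = (11 - 134)*264 = -123*264 = -32472)
N = 60690 (N = 255*238 = 60690)
(s + 196847)*(N + 332494) = (-32472 + 196847)*(60690 + 332494) = 164375*393184 = 64629620000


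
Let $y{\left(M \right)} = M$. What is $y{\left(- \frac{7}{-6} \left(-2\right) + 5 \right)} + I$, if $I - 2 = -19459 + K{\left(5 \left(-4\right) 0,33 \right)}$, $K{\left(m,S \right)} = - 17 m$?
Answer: $- \frac{58363}{3} \approx -19454.0$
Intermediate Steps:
$I = -19457$ ($I = 2 - \left(19459 + 17 \cdot 5 \left(-4\right) 0\right) = 2 - \left(19459 + 17 \left(\left(-20\right) 0\right)\right) = 2 - 19459 = -19457$)
$y{\left(- \frac{7}{-6} \left(-2\right) + 5 \right)} + I = \left(- \frac{7}{-6} \left(-2\right) + 5\right) - 19457 = \left(\left(-7\right) \left(- \frac{1}{6}\right) \left(-2\right) + 5\right) - 19457 = \left(\frac{7}{6} \left(-2\right) + 5\right) - 19457 = \left(- \frac{7}{3} + 5\right) - 19457 = \frac{8}{3} - 19457 = - \frac{58363}{3}$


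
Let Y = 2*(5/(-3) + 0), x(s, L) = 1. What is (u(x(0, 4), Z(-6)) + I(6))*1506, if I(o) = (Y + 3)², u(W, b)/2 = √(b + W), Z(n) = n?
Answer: 502/3 + 3012*I*√5 ≈ 167.33 + 6735.0*I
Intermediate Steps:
Y = -10/3 (Y = 2*(5*(-⅓) + 0) = 2*(-5/3 + 0) = 2*(-5/3) = -10/3 ≈ -3.3333)
u(W, b) = 2*√(W + b) (u(W, b) = 2*√(b + W) = 2*√(W + b))
I(o) = ⅑ (I(o) = (-10/3 + 3)² = (-⅓)² = ⅑)
(u(x(0, 4), Z(-6)) + I(6))*1506 = (2*√(1 - 6) + ⅑)*1506 = (2*√(-5) + ⅑)*1506 = (2*(I*√5) + ⅑)*1506 = (2*I*√5 + ⅑)*1506 = (⅑ + 2*I*√5)*1506 = 502/3 + 3012*I*√5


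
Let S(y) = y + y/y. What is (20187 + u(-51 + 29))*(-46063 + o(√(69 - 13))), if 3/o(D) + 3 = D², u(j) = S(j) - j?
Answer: -49285691168/53 ≈ -9.2992e+8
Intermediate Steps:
S(y) = 1 + y (S(y) = y + 1 = 1 + y)
u(j) = 1 (u(j) = (1 + j) - j = 1)
o(D) = 3/(-3 + D²)
(20187 + u(-51 + 29))*(-46063 + o(√(69 - 13))) = (20187 + 1)*(-46063 + 3/(-3 + (√(69 - 13))²)) = 20188*(-46063 + 3/(-3 + (√56)²)) = 20188*(-46063 + 3/(-3 + (2*√14)²)) = 20188*(-46063 + 3/(-3 + 56)) = 20188*(-46063 + 3/53) = 20188*(-2441336/53) = -49285691168/53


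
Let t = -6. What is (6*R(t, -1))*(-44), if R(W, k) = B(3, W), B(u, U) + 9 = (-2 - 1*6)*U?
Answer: -10296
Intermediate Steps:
B(u, U) = -9 - 8*U (B(u, U) = -9 + (-2 - 1*6)*U = -9 + (-2 - 6)*U = -9 - 8*U)
R(W, k) = -9 - 8*W
(6*R(t, -1))*(-44) = (6*(-9 - 8*(-6)))*(-44) = (6*(-9 + 48))*(-44) = (6*39)*(-44) = 234*(-44) = -10296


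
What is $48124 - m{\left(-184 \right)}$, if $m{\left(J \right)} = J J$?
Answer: $14268$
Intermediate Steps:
$m{\left(J \right)} = J^{2}$
$48124 - m{\left(-184 \right)} = 48124 - \left(-184\right)^{2} = 48124 - 33856 = 14268$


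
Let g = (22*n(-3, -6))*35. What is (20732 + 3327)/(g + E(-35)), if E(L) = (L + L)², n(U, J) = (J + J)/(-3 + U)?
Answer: 3437/920 ≈ 3.7359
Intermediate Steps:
n(U, J) = 2*J/(-3 + U) (n(U, J) = (2*J)/(-3 + U) = 2*J/(-3 + U))
g = 1540 (g = (22*(2*(-6)/(-3 - 3)))*35 = (22*(2*(-6)/(-6)))*35 = (22*(2*(-6)*(-⅙)))*35 = (22*2)*35 = 44*35 = 1540)
E(L) = 4*L² (E(L) = (2*L)² = 4*L²)
(20732 + 3327)/(g + E(-35)) = (20732 + 3327)/(1540 + 4*(-35)²) = 24059/(1540 + 4*1225) = 24059/(1540 + 4900) = 24059/6440 = 24059*(1/6440) = 3437/920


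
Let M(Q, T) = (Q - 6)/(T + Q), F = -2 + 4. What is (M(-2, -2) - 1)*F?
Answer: 2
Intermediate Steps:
F = 2
M(Q, T) = (-6 + Q)/(Q + T)
(M(-2, -2) - 1)*F = ((-6 - 2)/(-2 - 2) - 1)*2 = (-8/(-4) - 1)*2 = (-1/4*(-8) - 1)*2 = (2 - 1)*2 = 1*2 = 2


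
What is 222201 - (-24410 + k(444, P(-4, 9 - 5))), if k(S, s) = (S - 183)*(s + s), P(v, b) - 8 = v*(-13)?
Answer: 215291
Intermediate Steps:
P(v, b) = 8 - 13*v (P(v, b) = 8 + v*(-13) = 8 - 13*v)
k(S, s) = 2*s*(-183 + S) (k(S, s) = (-183 + S)*(2*s) = 2*s*(-183 + S))
222201 - (-24410 + k(444, P(-4, 9 - 5))) = 222201 - (-24410 + 2*(8 - 13*(-4))*(-183 + 444)) = 222201 - (-24410 + 2*(8 + 52)*261) = 222201 - (-24410 + 2*60*261) = 222201 - (-24410 + 31320) = 222201 - 1*6910 = 222201 - 6910 = 215291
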